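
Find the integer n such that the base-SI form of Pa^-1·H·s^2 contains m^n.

3

Pa = N/m² (pressure = force per area),
    = kg·m⁻¹·s⁻².
So Pa⁻¹ = kg⁻¹·m·s².
H = Wb/A (inductance = flux per current),
    = kg·m²·s⁻²·A⁻².
Combining: Pa⁻¹·H·s² = (kg⁻¹·m·s²) · (kg·m²·s⁻²·A⁻²) · s² = m³·s²·A⁻².
The exponent of m is 3.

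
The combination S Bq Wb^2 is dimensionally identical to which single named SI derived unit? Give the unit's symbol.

J

S = 1/Ω (conductance is reciprocal resistance),
    = kg⁻¹·m⁻²·s³·A².
Bq = 1/s = s⁻¹ (activity is decays per second).
Wb = V·s (flux: a volt is a weber per second),
    = kg·m²·s⁻²·A⁻¹.
So Wb² = kg²·m⁴·s⁻⁴·A⁻².
Combining: S·Bq·Wb² = (kg⁻¹·m⁻²·s³·A²) · s⁻¹ · (kg²·m⁴·s⁻⁴·A⁻²) = kg·m²·s⁻².
kg·m²·s⁻² is the base-SI form of the joule.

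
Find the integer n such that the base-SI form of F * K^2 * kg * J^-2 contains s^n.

F = kg⁻¹·m⁻²·s⁴·A².
J = kg·m²·s⁻².
So J⁻² = kg⁻²·m⁻⁴·s⁴.
Combining: F·K²·kg·J⁻² = (kg⁻¹·m⁻²·s⁴·A²) · K² · kg · (kg⁻²·m⁻⁴·s⁴) = kg⁻²·m⁻⁶·s⁸·A²·K².
The exponent of s is 8.

8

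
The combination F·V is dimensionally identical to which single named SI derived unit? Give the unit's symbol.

F = C/V (capacitance = charge per voltage),
    = A·s/(kg·m²·s⁻³·A⁻¹) (substituting C and V),
    = kg⁻¹·m⁻²·s⁴·A².
V = W/A (potential = power per current),
    = kg·m²·s⁻³·A⁻¹.
Combining: F·V = (kg⁻¹·m⁻²·s⁴·A²) · (kg·m²·s⁻³·A⁻¹) = s·A.
s·A is the base-SI form of the coulomb.

C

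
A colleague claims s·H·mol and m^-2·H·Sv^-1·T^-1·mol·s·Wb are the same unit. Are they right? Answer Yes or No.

No

Left side:
  H = kg·m²·s⁻²·A⁻².
  Combining: s·H·mol = s · (kg·m²·s⁻²·A⁻²) · mol = kg·m²·s⁻¹·A⁻²·mol.
Right side:
  H = Wb/A (inductance = flux per current),
      = kg·m²·s⁻²·A⁻².
  Sv = J/kg (equivalent dose = energy per mass),
      = m²·s⁻².
  So Sv⁻¹ = m⁻²·s².
  T = Wb/m² (flux density = flux per area),
      = kg·s⁻²·A⁻¹.
  So T⁻¹ = kg⁻¹·s²·A.
  Wb = V·s (flux: a volt is a weber per second),
      = kg·m²·s⁻²·A⁻¹.
  Combining: m⁻²·H·Sv⁻¹·T⁻¹·mol·s·Wb = m⁻² · (kg·m²·s⁻²·A⁻²) · (m⁻²·s²) · (kg⁻¹·s²·A) · mol · s · (kg·m²·s⁻²·A⁻¹) = kg·s·A⁻²·mol.
Left is kg·m²·s⁻¹·A⁻²·mol; right is kg·s·A⁻²·mol — different.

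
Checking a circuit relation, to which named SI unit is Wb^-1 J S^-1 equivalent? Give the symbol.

Wb = kg·m²·s⁻²·A⁻¹.
So Wb⁻¹ = kg⁻¹·m⁻²·s²·A.
J = kg·m²·s⁻².
S = kg⁻¹·m⁻²·s³·A².
So S⁻¹ = kg·m²·s⁻³·A⁻².
Combining: Wb⁻¹·J·S⁻¹ = (kg⁻¹·m⁻²·s²·A) · (kg·m²·s⁻²) · (kg·m²·s⁻³·A⁻²) = kg·m²·s⁻³·A⁻¹.
kg·m²·s⁻³·A⁻¹ is the base-SI form of the volt.

V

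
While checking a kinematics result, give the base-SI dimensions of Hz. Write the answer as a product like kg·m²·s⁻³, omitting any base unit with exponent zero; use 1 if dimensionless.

s⁻¹

Hz = s⁻¹.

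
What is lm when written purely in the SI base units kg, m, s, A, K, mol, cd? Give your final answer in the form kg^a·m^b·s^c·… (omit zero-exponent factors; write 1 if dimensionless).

cd

lm = cd.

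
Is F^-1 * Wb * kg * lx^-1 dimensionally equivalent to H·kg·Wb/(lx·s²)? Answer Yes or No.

Yes

Left side:
  F = kg⁻¹·m⁻²·s⁴·A².
  So F⁻¹ = kg·m²·s⁻⁴·A⁻².
  Wb = kg·m²·s⁻²·A⁻¹.
  lx = m⁻²·cd.
  So lx⁻¹ = m²·cd⁻¹.
  Combining: F⁻¹·Wb·kg·lx⁻¹ = (kg·m²·s⁻⁴·A⁻²) · (kg·m²·s⁻²·A⁻¹) · kg · (m²·cd⁻¹) = kg³·m⁶·s⁻⁶·A⁻³·cd⁻¹.
Right side:
  H = Wb/A (inductance = flux per current),
      = kg·m²·s⁻²·A⁻².
  Wb = V·s (flux: a volt is a weber per second),
      = kg·m²·s⁻²·A⁻¹.
  lx = lm/m² (illuminance = luminous flux per area),
      = m⁻²·cd.
  So lx⁻¹ = m²·cd⁻¹.
  Combining: H·kg·Wb·lx⁻¹·s⁻² = (kg·m²·s⁻²·A⁻²) · kg · (kg·m²·s⁻²·A⁻¹) · (m²·cd⁻¹) · s⁻² = kg³·m⁶·s⁻⁶·A⁻³·cd⁻¹.
Both reduce to kg³·m⁶·s⁻⁶·A⁻³·cd⁻¹.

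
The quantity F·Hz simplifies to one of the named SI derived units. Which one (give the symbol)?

F = C/V (capacitance = charge per voltage),
    = A·s/(kg·m²·s⁻³·A⁻¹) (substituting C and V),
    = kg⁻¹·m⁻²·s⁴·A².
Hz = 1/s = s⁻¹ (frequency is cycles per second).
Combining: F·Hz = (kg⁻¹·m⁻²·s⁴·A²) · s⁻¹ = kg⁻¹·m⁻²·s³·A².
kg⁻¹·m⁻²·s³·A² is the base-SI form of the siemens.

S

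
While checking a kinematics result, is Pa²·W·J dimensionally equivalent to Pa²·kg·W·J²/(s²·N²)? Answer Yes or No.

Left side:
  Pa = kg·m⁻¹·s⁻².
  So Pa² = kg²·m⁻²·s⁻⁴.
  W = kg·m²·s⁻³.
  J = kg·m²·s⁻².
  Combining: Pa²·W·J = (kg²·m⁻²·s⁻⁴) · (kg·m²·s⁻³) · (kg·m²·s⁻²) = kg⁴·m²·s⁻⁹.
Right side:
  Pa = kg·m⁻¹·s⁻².
  So Pa² = kg²·m⁻²·s⁻⁴.
  W = kg·m²·s⁻³.
  N = kg·m·s⁻².
  So N⁻² = kg⁻²·m⁻²·s⁴.
  J = kg·m²·s⁻².
  So J² = kg²·m⁴·s⁻⁴.
  Combining: s⁻²·Pa²·kg·W·N⁻²·J² = s⁻² · (kg²·m⁻²·s⁻⁴) · kg · (kg·m²·s⁻³) · (kg⁻²·m⁻²·s⁴) · (kg²·m⁴·s⁻⁴) = kg⁴·m²·s⁻⁹.
Both reduce to kg⁴·m²·s⁻⁹.

Yes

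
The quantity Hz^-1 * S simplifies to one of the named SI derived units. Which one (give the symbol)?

F

Hz = 1/s = s⁻¹ (frequency is cycles per second).
So Hz⁻¹ = s.
S = 1/Ω (conductance is reciprocal resistance),
    = kg⁻¹·m⁻²·s³·A².
Combining: Hz⁻¹·S = s · (kg⁻¹·m⁻²·s³·A²) = kg⁻¹·m⁻²·s⁴·A².
kg⁻¹·m⁻²·s⁴·A² is the base-SI form of the farad.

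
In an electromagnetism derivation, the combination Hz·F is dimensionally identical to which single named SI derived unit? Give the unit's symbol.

Hz = s⁻¹.
F = kg⁻¹·m⁻²·s⁴·A².
Combining: Hz·F = s⁻¹ · (kg⁻¹·m⁻²·s⁴·A²) = kg⁻¹·m⁻²·s³·A².
kg⁻¹·m⁻²·s³·A² is the base-SI form of the siemens.

S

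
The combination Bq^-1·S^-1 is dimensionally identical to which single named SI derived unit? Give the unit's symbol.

Bq = s⁻¹.
So Bq⁻¹ = s.
S = kg⁻¹·m⁻²·s³·A².
So S⁻¹ = kg·m²·s⁻³·A⁻².
Combining: Bq⁻¹·S⁻¹ = s · (kg·m²·s⁻³·A⁻²) = kg·m²·s⁻²·A⁻².
kg·m²·s⁻²·A⁻² is the base-SI form of the henry.

H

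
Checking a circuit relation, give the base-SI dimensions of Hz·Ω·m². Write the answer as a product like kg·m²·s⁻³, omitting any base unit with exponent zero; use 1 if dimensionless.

Hz = 1/s = s⁻¹ (frequency is cycles per second).
Ω = V/A (resistance = voltage per current),
    = kg·m²·s⁻³·A⁻².
Combining: Hz·Ω·m² = s⁻¹ · (kg·m²·s⁻³·A⁻²) · m² = kg·m⁴·s⁻⁴·A⁻².

kg·m⁴·s⁻⁴·A⁻²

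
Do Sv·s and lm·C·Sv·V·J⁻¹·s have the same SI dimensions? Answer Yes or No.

Left side:
  Sv = m²·s⁻².
  Combining: Sv·s = (m²·s⁻²) · s = m²·s⁻¹.
Right side:
  lm = cd·sr = cd (luminous flux; sr is dimensionless).
  C = A·s = s·A (charge = current × time).
  Sv = J/kg (equivalent dose = energy per mass),
      = m²·s⁻².
  V = W/A (potential = power per current),
      = kg·m²·s⁻³·A⁻¹.
  J = N·m (work = force × distance),
      = kg·m²·s⁻².
  So J⁻¹ = kg⁻¹·m⁻²·s².
  Combining: lm·C·Sv·V·J⁻¹·s = cd · (s·A) · (m²·s⁻²) · (kg·m²·s⁻³·A⁻¹) · (kg⁻¹·m⁻²·s²) · s = m²·s⁻¹·cd.
Left is m²·s⁻¹; right is m²·s⁻¹·cd — different.

No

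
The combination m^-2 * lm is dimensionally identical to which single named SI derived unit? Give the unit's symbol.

lm = cd·sr = cd (luminous flux; sr is dimensionless).
Combining: m⁻²·lm = m⁻² · cd = m⁻²·cd.
m⁻²·cd is the base-SI form of the lux.

lx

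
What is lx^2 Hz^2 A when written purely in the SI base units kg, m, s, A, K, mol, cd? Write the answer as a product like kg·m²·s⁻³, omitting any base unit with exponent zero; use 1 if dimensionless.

lx = lm/m² (illuminance = luminous flux per area),
    = m⁻²·cd.
So lx² = m⁻⁴·cd².
Hz = 1/s = s⁻¹ (frequency is cycles per second).
So Hz² = s⁻².
Combining: lx²·Hz²·A = (m⁻⁴·cd²) · s⁻² · A = m⁻⁴·s⁻²·A·cd².

m⁻⁴·s⁻²·A·cd²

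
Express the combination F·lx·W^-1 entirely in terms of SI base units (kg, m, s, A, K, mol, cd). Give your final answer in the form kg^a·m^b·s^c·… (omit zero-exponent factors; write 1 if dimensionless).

F = kg⁻¹·m⁻²·s⁴·A².
lx = m⁻²·cd.
W = kg·m²·s⁻³.
So W⁻¹ = kg⁻¹·m⁻²·s³.
Combining: F·lx·W⁻¹ = (kg⁻¹·m⁻²·s⁴·A²) · (m⁻²·cd) · (kg⁻¹·m⁻²·s³) = kg⁻²·m⁻⁶·s⁷·A²·cd.

kg⁻²·m⁻⁶·s⁷·A²·cd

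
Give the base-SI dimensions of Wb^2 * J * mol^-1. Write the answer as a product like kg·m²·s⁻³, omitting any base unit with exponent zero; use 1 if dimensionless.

kg³·m⁶·s⁻⁶·A⁻²·mol⁻¹

Wb = kg·m²·s⁻²·A⁻¹.
So Wb² = kg²·m⁴·s⁻⁴·A⁻².
J = kg·m²·s⁻².
Combining: Wb²·J·mol⁻¹ = (kg²·m⁴·s⁻⁴·A⁻²) · (kg·m²·s⁻²) · mol⁻¹ = kg³·m⁶·s⁻⁶·A⁻²·mol⁻¹.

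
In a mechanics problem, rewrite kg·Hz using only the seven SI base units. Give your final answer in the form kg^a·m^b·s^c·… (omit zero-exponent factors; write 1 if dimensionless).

kg·s⁻¹

Hz = 1/s = s⁻¹ (frequency is cycles per second).
Combining: kg·Hz = kg · s⁻¹ = kg·s⁻¹.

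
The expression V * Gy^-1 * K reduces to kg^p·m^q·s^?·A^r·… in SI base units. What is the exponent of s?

V = W/A (potential = power per current),
    = kg·m²·s⁻³·A⁻¹.
Gy = J/kg (absorbed dose = energy per mass),
    = m²·s⁻².
So Gy⁻¹ = m⁻²·s².
Combining: V·Gy⁻¹·K = (kg·m²·s⁻³·A⁻¹) · (m⁻²·s²) · K = kg·s⁻¹·A⁻¹·K.
The exponent of s is -1.

-1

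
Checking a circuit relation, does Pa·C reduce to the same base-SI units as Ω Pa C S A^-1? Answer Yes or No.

No

Left side:
  Pa = kg·m⁻¹·s⁻².
  C = s·A.
  Combining: Pa·C = (kg·m⁻¹·s⁻²) · (s·A) = kg·m⁻¹·s⁻¹·A.
Right side:
  Ω = V/A (resistance = voltage per current),
      = kg·m²·s⁻³·A⁻².
  Pa = N/m² (pressure = force per area),
      = kg·m⁻¹·s⁻².
  C = A·s = s·A (charge = current × time).
  S = 1/Ω (conductance is reciprocal resistance),
      = kg⁻¹·m⁻²·s³·A².
  Combining: Ω·Pa·C·S·A⁻¹ = (kg·m²·s⁻³·A⁻²) · (kg·m⁻¹·s⁻²) · (s·A) · (kg⁻¹·m⁻²·s³·A²) · A⁻¹ = kg·m⁻¹·s⁻¹.
Left is kg·m⁻¹·s⁻¹·A; right is kg·m⁻¹·s⁻¹ — different.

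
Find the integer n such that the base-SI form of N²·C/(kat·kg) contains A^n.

1

kat = mol/s = s⁻¹·mol (catalytic activity).
So kat⁻¹ = s·mol⁻¹.
N = kg·m/s² = kg·m·s⁻² (force = mass × acceleration).
So N² = kg²·m²·s⁻⁴.
C = A·s = s·A (charge = current × time).
Combining: kat⁻¹·N²·C·kg⁻¹ = (s·mol⁻¹) · (kg²·m²·s⁻⁴) · (s·A) · kg⁻¹ = kg·m²·s⁻²·A·mol⁻¹.
The exponent of A is 1.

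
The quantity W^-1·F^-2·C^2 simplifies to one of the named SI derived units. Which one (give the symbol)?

W = kg·m²·s⁻³.
So W⁻¹ = kg⁻¹·m⁻²·s³.
F = kg⁻¹·m⁻²·s⁴·A².
So F⁻² = kg²·m⁴·s⁻⁸·A⁻⁴.
C = s·A.
So C² = s²·A².
Combining: W⁻¹·F⁻²·C² = (kg⁻¹·m⁻²·s³) · (kg²·m⁴·s⁻⁸·A⁻⁴) · (s²·A²) = kg·m²·s⁻³·A⁻².
kg·m²·s⁻³·A⁻² is the base-SI form of the ohm.

Ω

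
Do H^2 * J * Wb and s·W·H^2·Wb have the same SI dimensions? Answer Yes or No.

Left side:
  H = Wb/A (inductance = flux per current),
      = kg·m²·s⁻²·A⁻².
  So H² = kg²·m⁴·s⁻⁴·A⁻⁴.
  J = N·m (work = force × distance),
      = kg·m²·s⁻².
  Wb = V·s (flux: a volt is a weber per second),
      = kg·m²·s⁻²·A⁻¹.
  Combining: H²·J·Wb = (kg²·m⁴·s⁻⁴·A⁻⁴) · (kg·m²·s⁻²) · (kg·m²·s⁻²·A⁻¹) = kg⁴·m⁸·s⁻⁸·A⁻⁵.
Right side:
  W = kg·m²·s⁻³.
  H = kg·m²·s⁻²·A⁻².
  So H² = kg²·m⁴·s⁻⁴·A⁻⁴.
  Wb = kg·m²·s⁻²·A⁻¹.
  Combining: s·W·H²·Wb = s · (kg·m²·s⁻³) · (kg²·m⁴·s⁻⁴·A⁻⁴) · (kg·m²·s⁻²·A⁻¹) = kg⁴·m⁸·s⁻⁸·A⁻⁵.
Both reduce to kg⁴·m⁸·s⁻⁸·A⁻⁵.

Yes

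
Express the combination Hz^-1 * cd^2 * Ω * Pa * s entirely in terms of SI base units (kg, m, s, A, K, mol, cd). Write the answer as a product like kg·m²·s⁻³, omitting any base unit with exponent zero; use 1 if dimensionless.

Hz = s⁻¹.
So Hz⁻¹ = s.
Ω = kg·m²·s⁻³·A⁻².
Pa = kg·m⁻¹·s⁻².
Combining: Hz⁻¹·cd²·Ω·Pa·s = s · cd² · (kg·m²·s⁻³·A⁻²) · (kg·m⁻¹·s⁻²) · s = kg²·m·s⁻³·A⁻²·cd².

kg²·m·s⁻³·A⁻²·cd²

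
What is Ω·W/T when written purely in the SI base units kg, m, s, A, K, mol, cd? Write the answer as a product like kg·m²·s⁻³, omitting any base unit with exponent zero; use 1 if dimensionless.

kg·m⁴·s⁻⁴·A⁻¹

Ω = V/A (resistance = voltage per current),
    = kg·m²·s⁻³·A⁻².
T = Wb/m² (flux density = flux per area),
    = kg·s⁻²·A⁻¹.
So T⁻¹ = kg⁻¹·s²·A.
W = J/s (power = energy per time),
    = kg·m²·s⁻³.
Combining: Ω·T⁻¹·W = (kg·m²·s⁻³·A⁻²) · (kg⁻¹·s²·A) · (kg·m²·s⁻³) = kg·m⁴·s⁻⁴·A⁻¹.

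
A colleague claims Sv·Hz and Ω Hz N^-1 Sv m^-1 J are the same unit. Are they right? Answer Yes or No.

Left side:
  Sv = J/kg (equivalent dose = energy per mass),
      = m²·s⁻².
  Hz = 1/s = s⁻¹ (frequency is cycles per second).
  Combining: Sv·Hz = (m²·s⁻²) · s⁻¹ = m²·s⁻³.
Right side:
  Ω = V/A (resistance = voltage per current),
      = kg·m²·s⁻³·A⁻².
  Hz = 1/s = s⁻¹ (frequency is cycles per second).
  N = kg·m/s² = kg·m·s⁻² (force = mass × acceleration).
  So N⁻¹ = kg⁻¹·m⁻¹·s².
  Sv = J/kg (equivalent dose = energy per mass),
      = m²·s⁻².
  J = N·m (work = force × distance),
      = kg·m²·s⁻².
  Combining: Ω·Hz·N⁻¹·Sv·m⁻¹·J = (kg·m²·s⁻³·A⁻²) · s⁻¹ · (kg⁻¹·m⁻¹·s²) · (m²·s⁻²) · m⁻¹ · (kg·m²·s⁻²) = kg·m⁴·s⁻⁶·A⁻².
Left is m²·s⁻³; right is kg·m⁴·s⁻⁶·A⁻² — different.

No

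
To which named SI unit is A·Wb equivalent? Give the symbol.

J

Wb = kg·m²·s⁻²·A⁻¹.
Combining: A·Wb = A · (kg·m²·s⁻²·A⁻¹) = kg·m²·s⁻².
kg·m²·s⁻² is the base-SI form of the joule.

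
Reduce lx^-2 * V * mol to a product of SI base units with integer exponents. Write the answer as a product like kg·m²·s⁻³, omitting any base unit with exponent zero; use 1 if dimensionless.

kg·m⁶·s⁻³·A⁻¹·mol·cd⁻²

lx = m⁻²·cd.
So lx⁻² = m⁴·cd⁻².
V = kg·m²·s⁻³·A⁻¹.
Combining: lx⁻²·V·mol = (m⁴·cd⁻²) · (kg·m²·s⁻³·A⁻¹) · mol = kg·m⁶·s⁻³·A⁻¹·mol·cd⁻².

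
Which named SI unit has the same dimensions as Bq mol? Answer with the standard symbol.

kat

Bq = 1/s = s⁻¹ (activity is decays per second).
Combining: Bq·mol = s⁻¹ · mol = s⁻¹·mol.
s⁻¹·mol is the base-SI form of the katal.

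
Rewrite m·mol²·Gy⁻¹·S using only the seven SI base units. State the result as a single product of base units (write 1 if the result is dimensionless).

kg⁻¹·m⁻³·s⁵·A²·mol²

Gy = m²·s⁻².
So Gy⁻¹ = m⁻²·s².
S = kg⁻¹·m⁻²·s³·A².
Combining: m·mol²·Gy⁻¹·S = m · mol² · (m⁻²·s²) · (kg⁻¹·m⁻²·s³·A²) = kg⁻¹·m⁻³·s⁵·A²·mol².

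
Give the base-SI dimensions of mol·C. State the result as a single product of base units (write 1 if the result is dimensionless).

C = A·s = s·A (charge = current × time).
Combining: mol·C = mol · (s·A) = s·A·mol.

s·A·mol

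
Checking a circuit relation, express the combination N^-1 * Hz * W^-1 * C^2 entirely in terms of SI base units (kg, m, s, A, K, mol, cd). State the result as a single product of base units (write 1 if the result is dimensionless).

N = kg·m·s⁻².
So N⁻¹ = kg⁻¹·m⁻¹·s².
Hz = s⁻¹.
W = kg·m²·s⁻³.
So W⁻¹ = kg⁻¹·m⁻²·s³.
C = s·A.
So C² = s²·A².
Combining: N⁻¹·Hz·W⁻¹·C² = (kg⁻¹·m⁻¹·s²) · s⁻¹ · (kg⁻¹·m⁻²·s³) · (s²·A²) = kg⁻²·m⁻³·s⁶·A².

kg⁻²·m⁻³·s⁶·A²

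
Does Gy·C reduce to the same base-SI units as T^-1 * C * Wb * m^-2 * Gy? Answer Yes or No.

Yes

Left side:
  Gy = J/kg (absorbed dose = energy per mass),
      = m²·s⁻².
  C = A·s = s·A (charge = current × time).
  Combining: Gy·C = (m²·s⁻²) · (s·A) = m²·s⁻¹·A.
Right side:
  T = Wb/m² (flux density = flux per area),
      = kg·s⁻²·A⁻¹.
  So T⁻¹ = kg⁻¹·s²·A.
  C = A·s = s·A (charge = current × time).
  Wb = V·s (flux: a volt is a weber per second),
      = kg·m²·s⁻²·A⁻¹.
  Gy = J/kg (absorbed dose = energy per mass),
      = m²·s⁻².
  Combining: T⁻¹·C·Wb·m⁻²·Gy = (kg⁻¹·s²·A) · (s·A) · (kg·m²·s⁻²·A⁻¹) · m⁻² · (m²·s⁻²) = m²·s⁻¹·A.
Both reduce to m²·s⁻¹·A.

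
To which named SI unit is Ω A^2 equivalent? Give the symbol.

W

Ω = V/A (resistance = voltage per current),
    = kg·m²·s⁻³·A⁻².
Combining: Ω·A² = (kg·m²·s⁻³·A⁻²) · A² = kg·m²·s⁻³.
kg·m²·s⁻³ is the base-SI form of the watt.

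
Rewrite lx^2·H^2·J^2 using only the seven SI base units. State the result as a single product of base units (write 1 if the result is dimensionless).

lx = lm/m² (illuminance = luminous flux per area),
    = m⁻²·cd.
So lx² = m⁻⁴·cd².
H = Wb/A (inductance = flux per current),
    = kg·m²·s⁻²·A⁻².
So H² = kg²·m⁴·s⁻⁴·A⁻⁴.
J = N·m (work = force × distance),
    = kg·m²·s⁻².
So J² = kg²·m⁴·s⁻⁴.
Combining: lx²·H²·J² = (m⁻⁴·cd²) · (kg²·m⁴·s⁻⁴·A⁻⁴) · (kg²·m⁴·s⁻⁴) = kg⁴·m⁴·s⁻⁸·A⁻⁴·cd².

kg⁴·m⁴·s⁻⁸·A⁻⁴·cd²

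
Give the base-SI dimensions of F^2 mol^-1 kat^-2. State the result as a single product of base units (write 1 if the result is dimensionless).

F = kg⁻¹·m⁻²·s⁴·A².
So F² = kg⁻²·m⁻⁴·s⁸·A⁴.
kat = s⁻¹·mol.
So kat⁻² = s²·mol⁻².
Combining: F²·mol⁻¹·kat⁻² = (kg⁻²·m⁻⁴·s⁸·A⁴) · mol⁻¹ · (s²·mol⁻²) = kg⁻²·m⁻⁴·s¹⁰·A⁴·mol⁻³.

kg⁻²·m⁻⁴·s¹⁰·A⁴·mol⁻³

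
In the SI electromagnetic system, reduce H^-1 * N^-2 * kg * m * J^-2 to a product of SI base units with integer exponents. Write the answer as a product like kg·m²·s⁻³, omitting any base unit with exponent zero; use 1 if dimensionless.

kg⁻⁴·m⁻⁷·s¹⁰·A²

H = Wb/A (inductance = flux per current),
    = kg·m²·s⁻²·A⁻².
So H⁻¹ = kg⁻¹·m⁻²·s²·A².
N = kg·m/s² = kg·m·s⁻² (force = mass × acceleration).
So N⁻² = kg⁻²·m⁻²·s⁴.
J = N·m (work = force × distance),
    = kg·m²·s⁻².
So J⁻² = kg⁻²·m⁻⁴·s⁴.
Combining: H⁻¹·N⁻²·kg·m·J⁻² = (kg⁻¹·m⁻²·s²·A²) · (kg⁻²·m⁻²·s⁴) · kg · m · (kg⁻²·m⁻⁴·s⁴) = kg⁻⁴·m⁻⁷·s¹⁰·A².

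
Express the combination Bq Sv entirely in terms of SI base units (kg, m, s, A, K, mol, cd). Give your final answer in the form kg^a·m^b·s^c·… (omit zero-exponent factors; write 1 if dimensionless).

Bq = 1/s = s⁻¹ (activity is decays per second).
Sv = J/kg (equivalent dose = energy per mass),
    = m²·s⁻².
Combining: Bq·Sv = s⁻¹ · (m²·s⁻²) = m²·s⁻³.

m²·s⁻³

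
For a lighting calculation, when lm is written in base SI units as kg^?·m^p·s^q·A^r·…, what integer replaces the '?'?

0

lm = cd.
The exponent of kg is 0.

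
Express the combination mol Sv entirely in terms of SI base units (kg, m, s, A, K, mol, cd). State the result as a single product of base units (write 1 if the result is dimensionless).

m²·s⁻²·mol

Sv = m²·s⁻².
Combining: mol·Sv = mol · (m²·s⁻²) = m²·s⁻²·mol.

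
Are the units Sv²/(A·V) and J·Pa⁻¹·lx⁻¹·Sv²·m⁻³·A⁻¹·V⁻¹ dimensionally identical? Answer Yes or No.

No

Left side:
  Sv = J/kg (equivalent dose = energy per mass),
      = m²·s⁻².
  So Sv² = m⁴·s⁻⁴.
  V = W/A (potential = power per current),
      = kg·m²·s⁻³·A⁻¹.
  So V⁻¹ = kg⁻¹·m⁻²·s³·A.
  Combining: Sv²·A⁻¹·V⁻¹ = (m⁴·s⁻⁴) · A⁻¹ · (kg⁻¹·m⁻²·s³·A) = kg⁻¹·m²·s⁻¹.
Right side:
  J = kg·m²·s⁻².
  Pa = kg·m⁻¹·s⁻².
  So Pa⁻¹ = kg⁻¹·m·s².
  lx = m⁻²·cd.
  So lx⁻¹ = m²·cd⁻¹.
  Sv = m²·s⁻².
  So Sv² = m⁴·s⁻⁴.
  V = kg·m²·s⁻³·A⁻¹.
  So V⁻¹ = kg⁻¹·m⁻²·s³·A.
  Combining: J·Pa⁻¹·lx⁻¹·Sv²·m⁻³·A⁻¹·V⁻¹ = (kg·m²·s⁻²) · (kg⁻¹·m·s²) · (m²·cd⁻¹) · (m⁴·s⁻⁴) · m⁻³ · A⁻¹ · (kg⁻¹·m⁻²·s³·A) = kg⁻¹·m⁴·s⁻¹·cd⁻¹.
Left is kg⁻¹·m²·s⁻¹; right is kg⁻¹·m⁴·s⁻¹·cd⁻¹ — different.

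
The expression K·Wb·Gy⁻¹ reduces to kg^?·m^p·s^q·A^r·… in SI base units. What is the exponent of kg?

Wb = kg·m²·s⁻²·A⁻¹.
Gy = m²·s⁻².
So Gy⁻¹ = m⁻²·s².
Combining: K·Wb·Gy⁻¹ = K · (kg·m²·s⁻²·A⁻¹) · (m⁻²·s²) = kg·A⁻¹·K.
The exponent of kg is 1.

1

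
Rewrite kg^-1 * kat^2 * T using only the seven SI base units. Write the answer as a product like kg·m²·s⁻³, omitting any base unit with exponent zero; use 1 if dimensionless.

s⁻⁴·A⁻¹·mol²

kat = mol/s = s⁻¹·mol (catalytic activity).
So kat² = s⁻²·mol².
T = Wb/m² (flux density = flux per area),
    = kg·s⁻²·A⁻¹.
Combining: kg⁻¹·kat²·T = kg⁻¹ · (s⁻²·mol²) · (kg·s⁻²·A⁻¹) = s⁻⁴·A⁻¹·mol².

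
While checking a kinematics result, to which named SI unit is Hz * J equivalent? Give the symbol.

Hz = s⁻¹.
J = kg·m²·s⁻².
Combining: Hz·J = s⁻¹ · (kg·m²·s⁻²) = kg·m²·s⁻³.
kg·m²·s⁻³ is the base-SI form of the watt.

W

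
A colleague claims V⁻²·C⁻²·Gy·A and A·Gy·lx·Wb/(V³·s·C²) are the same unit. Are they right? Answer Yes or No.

No

Left side:
  V = W/A (potential = power per current),
      = kg·m²·s⁻³·A⁻¹.
  So V⁻² = kg⁻²·m⁻⁴·s⁶·A².
  C = A·s = s·A (charge = current × time).
  So C⁻² = s⁻²·A⁻².
  Gy = J/kg (absorbed dose = energy per mass),
      = m²·s⁻².
  Combining: V⁻²·C⁻²·Gy·A = (kg⁻²·m⁻⁴·s⁶·A²) · (s⁻²·A⁻²) · (m²·s⁻²) · A = kg⁻²·m⁻²·s²·A.
Right side:
  Gy = J/kg (absorbed dose = energy per mass),
      = m²·s⁻².
  lx = lm/m² (illuminance = luminous flux per area),
      = m⁻²·cd.
  Wb = V·s (flux: a volt is a weber per second),
      = kg·m²·s⁻²·A⁻¹.
  V = W/A (potential = power per current),
      = kg·m²·s⁻³·A⁻¹.
  So V⁻³ = kg⁻³·m⁻⁶·s⁹·A³.
  C = A·s = s·A (charge = current × time).
  So C⁻² = s⁻²·A⁻².
  Combining: A·Gy·lx·Wb·V⁻³·s⁻¹·C⁻² = A · (m²·s⁻²) · (m⁻²·cd) · (kg·m²·s⁻²·A⁻¹) · (kg⁻³·m⁻⁶·s⁹·A³) · s⁻¹ · (s⁻²·A⁻²) = kg⁻²·m⁻⁴·s²·A·cd.
Left is kg⁻²·m⁻²·s²·A; right is kg⁻²·m⁻⁴·s²·A·cd — different.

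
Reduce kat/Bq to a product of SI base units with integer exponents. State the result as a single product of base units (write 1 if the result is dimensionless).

kat = mol/s = s⁻¹·mol (catalytic activity).
Bq = 1/s = s⁻¹ (activity is decays per second).
So Bq⁻¹ = s.
Combining: kat·Bq⁻¹ = (s⁻¹·mol) · s = mol.

mol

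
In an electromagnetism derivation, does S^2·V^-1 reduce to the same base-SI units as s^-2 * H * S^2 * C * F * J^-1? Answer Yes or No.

Left side:
  S = 1/Ω (conductance is reciprocal resistance),
      = kg⁻¹·m⁻²·s³·A².
  So S² = kg⁻²·m⁻⁴·s⁶·A⁴.
  V = W/A (potential = power per current),
      = kg·m²·s⁻³·A⁻¹.
  So V⁻¹ = kg⁻¹·m⁻²·s³·A.
  Combining: S²·V⁻¹ = (kg⁻²·m⁻⁴·s⁶·A⁴) · (kg⁻¹·m⁻²·s³·A) = kg⁻³·m⁻⁶·s⁹·A⁵.
Right side:
  H = Wb/A (inductance = flux per current),
      = kg·m²·s⁻²·A⁻².
  S = 1/Ω (conductance is reciprocal resistance),
      = kg⁻¹·m⁻²·s³·A².
  So S² = kg⁻²·m⁻⁴·s⁶·A⁴.
  C = A·s = s·A (charge = current × time).
  F = C/V (capacitance = charge per voltage),
      = A·s/(kg·m²·s⁻³·A⁻¹) (substituting C and V),
      = kg⁻¹·m⁻²·s⁴·A².
  J = N·m (work = force × distance),
      = kg·m²·s⁻².
  So J⁻¹ = kg⁻¹·m⁻²·s².
  Combining: s⁻²·H·S²·C·F·J⁻¹ = s⁻² · (kg·m²·s⁻²·A⁻²) · (kg⁻²·m⁻⁴·s⁶·A⁴) · (s·A) · (kg⁻¹·m⁻²·s⁴·A²) · (kg⁻¹·m⁻²·s²) = kg⁻³·m⁻⁶·s⁹·A⁵.
Both reduce to kg⁻³·m⁻⁶·s⁹·A⁵.

Yes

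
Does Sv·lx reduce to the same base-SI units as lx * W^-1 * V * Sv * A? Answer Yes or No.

Left side:
  Sv = m²·s⁻².
  lx = m⁻²·cd.
  Combining: Sv·lx = (m²·s⁻²) · (m⁻²·cd) = s⁻²·cd.
Right side:
  lx = m⁻²·cd.
  W = kg·m²·s⁻³.
  So W⁻¹ = kg⁻¹·m⁻²·s³.
  V = kg·m²·s⁻³·A⁻¹.
  Sv = m²·s⁻².
  Combining: lx·W⁻¹·V·Sv·A = (m⁻²·cd) · (kg⁻¹·m⁻²·s³) · (kg·m²·s⁻³·A⁻¹) · (m²·s⁻²) · A = s⁻²·cd.
Both reduce to s⁻²·cd.

Yes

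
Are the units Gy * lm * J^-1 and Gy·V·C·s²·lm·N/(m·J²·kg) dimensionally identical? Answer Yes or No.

Yes

Left side:
  Gy = m²·s⁻².
  lm = cd.
  J = kg·m²·s⁻².
  So J⁻¹ = kg⁻¹·m⁻²·s².
  Combining: Gy·lm·J⁻¹ = (m²·s⁻²) · cd · (kg⁻¹·m⁻²·s²) = kg⁻¹·cd.
Right side:
  Gy = J/kg (absorbed dose = energy per mass),
      = m²·s⁻².
  V = W/A (potential = power per current),
      = kg·m²·s⁻³·A⁻¹.
  C = A·s = s·A (charge = current × time).
  lm = cd·sr = cd (luminous flux; sr is dimensionless).
  J = N·m (work = force × distance),
      = kg·m²·s⁻².
  So J⁻² = kg⁻²·m⁻⁴·s⁴.
  N = kg·m/s² = kg·m·s⁻² (force = mass × acceleration).
  Combining: Gy·V·C·m⁻¹·s²·lm·J⁻²·kg⁻¹·N = (m²·s⁻²) · (kg·m²·s⁻³·A⁻¹) · (s·A) · m⁻¹ · s² · cd · (kg⁻²·m⁻⁴·s⁴) · kg⁻¹ · (kg·m·s⁻²) = kg⁻¹·cd.
Both reduce to kg⁻¹·cd.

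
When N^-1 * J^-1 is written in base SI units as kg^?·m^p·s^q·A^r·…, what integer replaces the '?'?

N = kg·m/s² = kg·m·s⁻² (force = mass × acceleration).
So N⁻¹ = kg⁻¹·m⁻¹·s².
J = N·m (work = force × distance),
    = kg·m²·s⁻².
So J⁻¹ = kg⁻¹·m⁻²·s².
Combining: N⁻¹·J⁻¹ = (kg⁻¹·m⁻¹·s²) · (kg⁻¹·m⁻²·s²) = kg⁻²·m⁻³·s⁴.
The exponent of kg is -2.

-2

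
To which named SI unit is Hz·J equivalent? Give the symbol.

Hz = 1/s = s⁻¹ (frequency is cycles per second).
J = N·m (work = force × distance),
    = kg·m²·s⁻².
Combining: Hz·J = s⁻¹ · (kg·m²·s⁻²) = kg·m²·s⁻³.
kg·m²·s⁻³ is the base-SI form of the watt.

W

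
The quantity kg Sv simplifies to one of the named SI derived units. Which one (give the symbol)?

Sv = m²·s⁻².
Combining: kg·Sv = kg · (m²·s⁻²) = kg·m²·s⁻².
kg·m²·s⁻² is the base-SI form of the joule.

J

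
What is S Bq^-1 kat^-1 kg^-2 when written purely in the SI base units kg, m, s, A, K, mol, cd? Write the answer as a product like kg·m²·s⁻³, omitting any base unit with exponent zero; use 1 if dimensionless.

S = 1/Ω (conductance is reciprocal resistance),
    = kg⁻¹·m⁻²·s³·A².
Bq = 1/s = s⁻¹ (activity is decays per second).
So Bq⁻¹ = s.
kat = mol/s = s⁻¹·mol (catalytic activity).
So kat⁻¹ = s·mol⁻¹.
Combining: S·Bq⁻¹·kat⁻¹·kg⁻² = (kg⁻¹·m⁻²·s³·A²) · s · (s·mol⁻¹) · kg⁻² = kg⁻³·m⁻²·s⁵·A²·mol⁻¹.

kg⁻³·m⁻²·s⁵·A²·mol⁻¹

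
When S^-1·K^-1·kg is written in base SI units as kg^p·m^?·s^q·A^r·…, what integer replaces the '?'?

2

S = 1/Ω (conductance is reciprocal resistance),
    = kg⁻¹·m⁻²·s³·A².
So S⁻¹ = kg·m²·s⁻³·A⁻².
Combining: S⁻¹·K⁻¹·kg = (kg·m²·s⁻³·A⁻²) · K⁻¹ · kg = kg²·m²·s⁻³·A⁻²·K⁻¹.
The exponent of m is 2.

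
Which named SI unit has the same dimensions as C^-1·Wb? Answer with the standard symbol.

C = A·s = s·A (charge = current × time).
So C⁻¹ = s⁻¹·A⁻¹.
Wb = V·s (flux: a volt is a weber per second),
    = kg·m²·s⁻²·A⁻¹.
Combining: C⁻¹·Wb = (s⁻¹·A⁻¹) · (kg·m²·s⁻²·A⁻¹) = kg·m²·s⁻³·A⁻².
kg·m²·s⁻³·A⁻² is the base-SI form of the ohm.

Ω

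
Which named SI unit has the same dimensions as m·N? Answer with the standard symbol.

N = kg·m·s⁻².
Combining: m·N = m · (kg·m·s⁻²) = kg·m²·s⁻².
kg·m²·s⁻² is the base-SI form of the joule.

J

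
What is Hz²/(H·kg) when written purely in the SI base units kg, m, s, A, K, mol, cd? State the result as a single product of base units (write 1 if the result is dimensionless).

H = kg·m²·s⁻²·A⁻².
So H⁻¹ = kg⁻¹·m⁻²·s²·A².
Hz = s⁻¹.
So Hz² = s⁻².
Combining: H⁻¹·Hz²·kg⁻¹ = (kg⁻¹·m⁻²·s²·A²) · s⁻² · kg⁻¹ = kg⁻²·m⁻²·A².

kg⁻²·m⁻²·A²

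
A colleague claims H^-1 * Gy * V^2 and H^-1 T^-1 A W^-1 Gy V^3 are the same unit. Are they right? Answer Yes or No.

Left side:
  H = kg·m²·s⁻²·A⁻².
  So H⁻¹ = kg⁻¹·m⁻²·s²·A².
  Gy = m²·s⁻².
  V = kg·m²·s⁻³·A⁻¹.
  So V² = kg²·m⁴·s⁻⁶·A⁻².
  Combining: H⁻¹·Gy·V² = (kg⁻¹·m⁻²·s²·A²) · (m²·s⁻²) · (kg²·m⁴·s⁻⁶·A⁻²) = kg·m⁴·s⁻⁶.
Right side:
  H = kg·m²·s⁻²·A⁻².
  So H⁻¹ = kg⁻¹·m⁻²·s²·A².
  T = kg·s⁻²·A⁻¹.
  So T⁻¹ = kg⁻¹·s²·A.
  W = kg·m²·s⁻³.
  So W⁻¹ = kg⁻¹·m⁻²·s³.
  Gy = m²·s⁻².
  V = kg·m²·s⁻³·A⁻¹.
  So V³ = kg³·m⁶·s⁻⁹·A⁻³.
  Combining: H⁻¹·T⁻¹·A·W⁻¹·Gy·V³ = (kg⁻¹·m⁻²·s²·A²) · (kg⁻¹·s²·A) · A · (kg⁻¹·m⁻²·s³) · (m²·s⁻²) · (kg³·m⁶·s⁻⁹·A⁻³) = m⁴·s⁻⁴·A.
Left is kg·m⁴·s⁻⁶; right is m⁴·s⁻⁴·A — different.

No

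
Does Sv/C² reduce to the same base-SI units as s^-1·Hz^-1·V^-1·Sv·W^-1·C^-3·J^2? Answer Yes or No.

No

Left side:
  Sv = J/kg (equivalent dose = energy per mass),
      = m²·s⁻².
  C = A·s = s·A (charge = current × time).
  So C⁻² = s⁻²·A⁻².
  Combining: Sv·C⁻² = (m²·s⁻²) · (s⁻²·A⁻²) = m²·s⁻⁴·A⁻².
Right side:
  Hz = s⁻¹.
  So Hz⁻¹ = s.
  V = kg·m²·s⁻³·A⁻¹.
  So V⁻¹ = kg⁻¹·m⁻²·s³·A.
  Sv = m²·s⁻².
  W = kg·m²·s⁻³.
  So W⁻¹ = kg⁻¹·m⁻²·s³.
  C = s·A.
  So C⁻³ = s⁻³·A⁻³.
  J = kg·m²·s⁻².
  So J² = kg²·m⁴·s⁻⁴.
  Combining: s⁻¹·Hz⁻¹·V⁻¹·Sv·W⁻¹·C⁻³·J² = s⁻¹ · s · (kg⁻¹·m⁻²·s³·A) · (m²·s⁻²) · (kg⁻¹·m⁻²·s³) · (s⁻³·A⁻³) · (kg²·m⁴·s⁻⁴) = m²·s⁻³·A⁻².
Left is m²·s⁻⁴·A⁻²; right is m²·s⁻³·A⁻² — different.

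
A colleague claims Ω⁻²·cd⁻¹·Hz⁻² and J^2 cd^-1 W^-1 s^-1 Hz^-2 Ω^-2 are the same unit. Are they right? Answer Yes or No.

No

Left side:
  Ω = kg·m²·s⁻³·A⁻².
  So Ω⁻² = kg⁻²·m⁻⁴·s⁶·A⁴.
  Hz = s⁻¹.
  So Hz⁻² = s².
  Combining: Ω⁻²·cd⁻¹·Hz⁻² = (kg⁻²·m⁻⁴·s⁶·A⁴) · cd⁻¹ · s² = kg⁻²·m⁻⁴·s⁸·A⁴·cd⁻¹.
Right side:
  J = N·m (work = force × distance),
      = kg·m²·s⁻².
  So J² = kg²·m⁴·s⁻⁴.
  W = J/s (power = energy per time),
      = kg·m²·s⁻³.
  So W⁻¹ = kg⁻¹·m⁻²·s³.
  Hz = 1/s = s⁻¹ (frequency is cycles per second).
  So Hz⁻² = s².
  Ω = V/A (resistance = voltage per current),
      = kg·m²·s⁻³·A⁻².
  So Ω⁻² = kg⁻²·m⁻⁴·s⁶·A⁴.
  Combining: J²·cd⁻¹·W⁻¹·s⁻¹·Hz⁻²·Ω⁻² = (kg²·m⁴·s⁻⁴) · cd⁻¹ · (kg⁻¹·m⁻²·s³) · s⁻¹ · s² · (kg⁻²·m⁻⁴·s⁶·A⁴) = kg⁻¹·m⁻²·s⁶·A⁴·cd⁻¹.
Left is kg⁻²·m⁻⁴·s⁸·A⁴·cd⁻¹; right is kg⁻¹·m⁻²·s⁶·A⁴·cd⁻¹ — different.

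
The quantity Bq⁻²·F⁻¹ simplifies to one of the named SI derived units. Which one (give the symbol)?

Bq = s⁻¹.
So Bq⁻² = s².
F = kg⁻¹·m⁻²·s⁴·A².
So F⁻¹ = kg·m²·s⁻⁴·A⁻².
Combining: Bq⁻²·F⁻¹ = s² · (kg·m²·s⁻⁴·A⁻²) = kg·m²·s⁻²·A⁻².
kg·m²·s⁻²·A⁻² is the base-SI form of the henry.

H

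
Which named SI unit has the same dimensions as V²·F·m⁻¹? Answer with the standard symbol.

N

V = kg·m²·s⁻³·A⁻¹.
So V² = kg²·m⁴·s⁻⁶·A⁻².
F = kg⁻¹·m⁻²·s⁴·A².
Combining: V²·F·m⁻¹ = (kg²·m⁴·s⁻⁶·A⁻²) · (kg⁻¹·m⁻²·s⁴·A²) · m⁻¹ = kg·m·s⁻².
kg·m·s⁻² is the base-SI form of the newton.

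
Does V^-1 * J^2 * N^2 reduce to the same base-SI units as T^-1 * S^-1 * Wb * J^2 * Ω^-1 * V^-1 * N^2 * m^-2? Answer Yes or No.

Yes

Left side:
  V = W/A (potential = power per current),
      = kg·m²·s⁻³·A⁻¹.
  So V⁻¹ = kg⁻¹·m⁻²·s³·A.
  J = N·m (work = force × distance),
      = kg·m²·s⁻².
  So J² = kg²·m⁴·s⁻⁴.
  N = kg·m/s² = kg·m·s⁻² (force = mass × acceleration).
  So N² = kg²·m²·s⁻⁴.
  Combining: V⁻¹·J²·N² = (kg⁻¹·m⁻²·s³·A) · (kg²·m⁴·s⁻⁴) · (kg²·m²·s⁻⁴) = kg³·m⁴·s⁻⁵·A.
Right side:
  T = Wb/m² (flux density = flux per area),
      = kg·s⁻²·A⁻¹.
  So T⁻¹ = kg⁻¹·s²·A.
  S = 1/Ω (conductance is reciprocal resistance),
      = kg⁻¹·m⁻²·s³·A².
  So S⁻¹ = kg·m²·s⁻³·A⁻².
  Wb = V·s (flux: a volt is a weber per second),
      = kg·m²·s⁻²·A⁻¹.
  J = N·m (work = force × distance),
      = kg·m²·s⁻².
  So J² = kg²·m⁴·s⁻⁴.
  Ω = V/A (resistance = voltage per current),
      = kg·m²·s⁻³·A⁻².
  So Ω⁻¹ = kg⁻¹·m⁻²·s³·A².
  V = W/A (potential = power per current),
      = kg·m²·s⁻³·A⁻¹.
  So V⁻¹ = kg⁻¹·m⁻²·s³·A.
  N = kg·m/s² = kg·m·s⁻² (force = mass × acceleration).
  So N² = kg²·m²·s⁻⁴.
  Combining: T⁻¹·S⁻¹·Wb·J²·Ω⁻¹·V⁻¹·N²·m⁻² = (kg⁻¹·s²·A) · (kg·m²·s⁻³·A⁻²) · (kg·m²·s⁻²·A⁻¹) · (kg²·m⁴·s⁻⁴) · (kg⁻¹·m⁻²·s³·A²) · (kg⁻¹·m⁻²·s³·A) · (kg²·m²·s⁻⁴) · m⁻² = kg³·m⁴·s⁻⁵·A.
Both reduce to kg³·m⁴·s⁻⁵·A.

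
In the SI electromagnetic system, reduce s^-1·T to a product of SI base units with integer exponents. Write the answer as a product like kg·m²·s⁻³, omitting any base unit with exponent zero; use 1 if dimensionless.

T = Wb/m² (flux density = flux per area),
    = kg·s⁻²·A⁻¹.
Combining: s⁻¹·T = s⁻¹ · (kg·s⁻²·A⁻¹) = kg·s⁻³·A⁻¹.

kg·s⁻³·A⁻¹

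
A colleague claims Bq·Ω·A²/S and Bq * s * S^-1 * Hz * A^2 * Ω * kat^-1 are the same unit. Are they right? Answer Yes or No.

Left side:
  Bq = 1/s = s⁻¹ (activity is decays per second).
  S = 1/Ω (conductance is reciprocal resistance),
      = kg⁻¹·m⁻²·s³·A².
  So S⁻¹ = kg·m²·s⁻³·A⁻².
  Ω = V/A (resistance = voltage per current),
      = kg·m²·s⁻³·A⁻².
  Combining: Bq·S⁻¹·Ω·A² = s⁻¹ · (kg·m²·s⁻³·A⁻²) · (kg·m²·s⁻³·A⁻²) · A² = kg²·m⁴·s⁻⁷·A⁻².
Right side:
  Bq = s⁻¹.
  S = kg⁻¹·m⁻²·s³·A².
  So S⁻¹ = kg·m²·s⁻³·A⁻².
  Hz = s⁻¹.
  Ω = kg·m²·s⁻³·A⁻².
  kat = s⁻¹·mol.
  So kat⁻¹ = s·mol⁻¹.
  Combining: Bq·s·S⁻¹·Hz·A²·Ω·kat⁻¹ = s⁻¹ · s · (kg·m²·s⁻³·A⁻²) · s⁻¹ · A² · (kg·m²·s⁻³·A⁻²) · (s·mol⁻¹) = kg²·m⁴·s⁻⁶·A⁻²·mol⁻¹.
Left is kg²·m⁴·s⁻⁷·A⁻²; right is kg²·m⁴·s⁻⁶·A⁻²·mol⁻¹ — different.

No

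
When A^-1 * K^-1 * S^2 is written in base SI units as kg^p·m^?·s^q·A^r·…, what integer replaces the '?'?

S = kg⁻¹·m⁻²·s³·A².
So S² = kg⁻²·m⁻⁴·s⁶·A⁴.
Combining: A⁻¹·K⁻¹·S² = A⁻¹ · K⁻¹ · (kg⁻²·m⁻⁴·s⁶·A⁴) = kg⁻²·m⁻⁴·s⁶·A³·K⁻¹.
The exponent of m is -4.

-4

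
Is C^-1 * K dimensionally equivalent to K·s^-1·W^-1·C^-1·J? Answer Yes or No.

Yes

Left side:
  C = A·s = s·A (charge = current × time).
  So C⁻¹ = s⁻¹·A⁻¹.
  Combining: C⁻¹·K = (s⁻¹·A⁻¹) · K = s⁻¹·A⁻¹·K.
Right side:
  W = kg·m²·s⁻³.
  So W⁻¹ = kg⁻¹·m⁻²·s³.
  C = s·A.
  So C⁻¹ = s⁻¹·A⁻¹.
  J = kg·m²·s⁻².
  Combining: K·s⁻¹·W⁻¹·C⁻¹·J = K · s⁻¹ · (kg⁻¹·m⁻²·s³) · (s⁻¹·A⁻¹) · (kg·m²·s⁻²) = s⁻¹·A⁻¹·K.
Both reduce to s⁻¹·A⁻¹·K.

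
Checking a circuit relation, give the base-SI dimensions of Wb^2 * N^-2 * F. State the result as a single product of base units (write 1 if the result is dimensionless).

kg⁻¹·s⁴

Wb = kg·m²·s⁻²·A⁻¹.
So Wb² = kg²·m⁴·s⁻⁴·A⁻².
N = kg·m·s⁻².
So N⁻² = kg⁻²·m⁻²·s⁴.
F = kg⁻¹·m⁻²·s⁴·A².
Combining: Wb²·N⁻²·F = (kg²·m⁴·s⁻⁴·A⁻²) · (kg⁻²·m⁻²·s⁴) · (kg⁻¹·m⁻²·s⁴·A²) = kg⁻¹·s⁴.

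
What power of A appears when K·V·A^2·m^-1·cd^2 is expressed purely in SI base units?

V = W/A (potential = power per current),
    = kg·m²·s⁻³·A⁻¹.
Combining: K·V·A²·m⁻¹·cd² = K · (kg·m²·s⁻³·A⁻¹) · A² · m⁻¹ · cd² = kg·m·s⁻³·A·K·cd².
The exponent of A is 1.

1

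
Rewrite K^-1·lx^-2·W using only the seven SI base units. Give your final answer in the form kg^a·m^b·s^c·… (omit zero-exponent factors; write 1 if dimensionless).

kg·m⁶·s⁻³·K⁻¹·cd⁻²

lx = m⁻²·cd.
So lx⁻² = m⁴·cd⁻².
W = kg·m²·s⁻³.
Combining: K⁻¹·lx⁻²·W = K⁻¹ · (m⁴·cd⁻²) · (kg·m²·s⁻³) = kg·m⁶·s⁻³·K⁻¹·cd⁻².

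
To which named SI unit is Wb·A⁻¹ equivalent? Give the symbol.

H

Wb = V·s (flux: a volt is a weber per second),
    = kg·m²·s⁻²·A⁻¹.
Combining: Wb·A⁻¹ = (kg·m²·s⁻²·A⁻¹) · A⁻¹ = kg·m²·s⁻²·A⁻².
kg·m²·s⁻²·A⁻² is the base-SI form of the henry.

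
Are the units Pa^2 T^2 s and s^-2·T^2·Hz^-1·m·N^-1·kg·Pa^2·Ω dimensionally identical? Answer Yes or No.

No

Left side:
  Pa = N/m² (pressure = force per area),
      = kg·m⁻¹·s⁻².
  So Pa² = kg²·m⁻²·s⁻⁴.
  T = Wb/m² (flux density = flux per area),
      = kg·s⁻²·A⁻¹.
  So T² = kg²·s⁻⁴·A⁻².
  Combining: Pa²·T²·s = (kg²·m⁻²·s⁻⁴) · (kg²·s⁻⁴·A⁻²) · s = kg⁴·m⁻²·s⁻⁷·A⁻².
Right side:
  T = Wb/m² (flux density = flux per area),
      = kg·s⁻²·A⁻¹.
  So T² = kg²·s⁻⁴·A⁻².
  Hz = 1/s = s⁻¹ (frequency is cycles per second).
  So Hz⁻¹ = s.
  N = kg·m/s² = kg·m·s⁻² (force = mass × acceleration).
  So N⁻¹ = kg⁻¹·m⁻¹·s².
  Pa = N/m² (pressure = force per area),
      = kg·m⁻¹·s⁻².
  So Pa² = kg²·m⁻²·s⁻⁴.
  Ω = V/A (resistance = voltage per current),
      = kg·m²·s⁻³·A⁻².
  Combining: s⁻²·T²·Hz⁻¹·m·N⁻¹·kg·Pa²·Ω = s⁻² · (kg²·s⁻⁴·A⁻²) · s · m · (kg⁻¹·m⁻¹·s²) · kg · (kg²·m⁻²·s⁻⁴) · (kg·m²·s⁻³·A⁻²) = kg⁵·s⁻¹⁰·A⁻⁴.
Left is kg⁴·m⁻²·s⁻⁷·A⁻²; right is kg⁵·s⁻¹⁰·A⁻⁴ — different.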